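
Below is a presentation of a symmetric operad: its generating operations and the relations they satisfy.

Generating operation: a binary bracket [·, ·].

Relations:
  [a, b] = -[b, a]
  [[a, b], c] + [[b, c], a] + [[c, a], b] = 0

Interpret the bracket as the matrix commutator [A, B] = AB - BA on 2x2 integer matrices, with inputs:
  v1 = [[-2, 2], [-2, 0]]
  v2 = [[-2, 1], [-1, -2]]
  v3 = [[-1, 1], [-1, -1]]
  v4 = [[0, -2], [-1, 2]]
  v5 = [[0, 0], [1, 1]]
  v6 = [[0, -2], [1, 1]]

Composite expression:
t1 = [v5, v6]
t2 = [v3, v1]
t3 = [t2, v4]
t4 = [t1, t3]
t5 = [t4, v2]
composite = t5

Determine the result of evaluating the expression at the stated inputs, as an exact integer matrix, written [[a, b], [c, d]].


[v5, v6] = [[2, 2], [0, -2]]
[v3, v1] = [[0, 2], [2, 0]]
[[v3, v1], v4] = [[2, 4], [-4, -2]]
[[v5, v6], [[v3, v1], v4]] = [[-8, 8], [16, 8]]
[[[v5, v6], [[v3, v1], v4]], v2] = [[-24, -16], [-16, 24]]

[[-24, -16], [-16, 24]]


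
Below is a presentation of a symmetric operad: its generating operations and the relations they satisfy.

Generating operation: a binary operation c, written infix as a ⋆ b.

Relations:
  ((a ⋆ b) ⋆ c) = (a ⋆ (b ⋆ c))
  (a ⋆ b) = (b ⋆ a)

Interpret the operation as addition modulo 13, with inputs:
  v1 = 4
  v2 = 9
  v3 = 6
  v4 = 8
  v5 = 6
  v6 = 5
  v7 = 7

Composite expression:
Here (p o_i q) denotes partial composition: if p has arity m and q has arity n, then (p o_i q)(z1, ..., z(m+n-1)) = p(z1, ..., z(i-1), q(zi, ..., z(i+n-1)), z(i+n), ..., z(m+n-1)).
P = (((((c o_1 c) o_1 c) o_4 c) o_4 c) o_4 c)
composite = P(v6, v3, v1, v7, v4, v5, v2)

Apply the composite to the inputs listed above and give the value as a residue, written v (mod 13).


6 (mod 13)

(v6 ⋆ v3) = 11
((v6 ⋆ v3) ⋆ v1) = 2
(v7 ⋆ v4) = 2
((v7 ⋆ v4) ⋆ v5) = 8
(((v7 ⋆ v4) ⋆ v5) ⋆ v2) = 4
(((v6 ⋆ v3) ⋆ v1) ⋆ (((v7 ⋆ v4) ⋆ v5) ⋆ v2)) = 6


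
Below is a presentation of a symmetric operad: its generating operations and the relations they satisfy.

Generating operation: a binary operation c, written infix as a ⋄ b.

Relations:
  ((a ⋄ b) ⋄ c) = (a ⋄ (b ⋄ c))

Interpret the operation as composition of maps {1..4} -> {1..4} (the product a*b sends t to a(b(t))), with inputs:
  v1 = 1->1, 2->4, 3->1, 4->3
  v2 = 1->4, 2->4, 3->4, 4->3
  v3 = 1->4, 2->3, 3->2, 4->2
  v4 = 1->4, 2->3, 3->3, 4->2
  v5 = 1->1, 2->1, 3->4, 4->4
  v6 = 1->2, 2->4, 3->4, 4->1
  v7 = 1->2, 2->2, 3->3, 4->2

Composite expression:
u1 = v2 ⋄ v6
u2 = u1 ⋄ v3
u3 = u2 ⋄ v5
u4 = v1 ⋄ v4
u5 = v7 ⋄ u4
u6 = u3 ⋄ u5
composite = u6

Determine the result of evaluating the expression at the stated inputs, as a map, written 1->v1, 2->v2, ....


1->3, 2->4, 3->4, 4->4

(v2 ⋄ v6) = 1->4, 2->3, 3->3, 4->4
((v2 ⋄ v6) ⋄ v3) = 1->4, 2->3, 3->3, 4->3
(((v2 ⋄ v6) ⋄ v3) ⋄ v5) = 1->4, 2->4, 3->3, 4->3
(v1 ⋄ v4) = 1->3, 2->1, 3->1, 4->4
(v7 ⋄ (v1 ⋄ v4)) = 1->3, 2->2, 3->2, 4->2
((((v2 ⋄ v6) ⋄ v3) ⋄ v5) ⋄ (v7 ⋄ (v1 ⋄ v4))) = 1->3, 2->4, 3->4, 4->4


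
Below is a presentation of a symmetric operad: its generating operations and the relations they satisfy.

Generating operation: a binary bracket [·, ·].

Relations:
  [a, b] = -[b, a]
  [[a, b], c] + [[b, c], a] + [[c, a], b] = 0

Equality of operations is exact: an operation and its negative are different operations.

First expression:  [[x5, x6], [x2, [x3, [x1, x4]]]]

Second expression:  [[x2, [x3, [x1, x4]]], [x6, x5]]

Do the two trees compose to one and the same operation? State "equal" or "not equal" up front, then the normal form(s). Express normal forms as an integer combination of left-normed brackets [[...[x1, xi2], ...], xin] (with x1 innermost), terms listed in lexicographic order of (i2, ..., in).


In normal form, the first expression is -[[[[[x1, x4], x3], x2], x5], x6] + [[[[[x1, x4], x3], x2], x6], x5]
In normal form, the second expression is -[[[[[x1, x4], x3], x2], x5], x6] + [[[[[x1, x4], x3], x2], x6], x5]
The normal forms match — equal.

equal: each reduces to -[[[[[x1, x4], x3], x2], x5], x6] + [[[[[x1, x4], x3], x2], x6], x5]


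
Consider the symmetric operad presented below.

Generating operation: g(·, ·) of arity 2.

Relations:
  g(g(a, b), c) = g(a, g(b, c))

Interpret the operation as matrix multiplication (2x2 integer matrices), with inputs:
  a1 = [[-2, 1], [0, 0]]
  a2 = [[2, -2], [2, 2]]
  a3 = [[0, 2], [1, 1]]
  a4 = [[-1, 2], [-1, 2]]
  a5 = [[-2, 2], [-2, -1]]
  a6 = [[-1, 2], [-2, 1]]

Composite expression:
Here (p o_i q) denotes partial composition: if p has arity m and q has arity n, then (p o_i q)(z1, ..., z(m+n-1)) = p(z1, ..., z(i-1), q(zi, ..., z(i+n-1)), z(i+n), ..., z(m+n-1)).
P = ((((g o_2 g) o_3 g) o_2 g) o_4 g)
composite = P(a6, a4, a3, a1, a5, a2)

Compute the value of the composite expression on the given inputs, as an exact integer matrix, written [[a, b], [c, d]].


[[-12, -28], [12, 28]]

g(a4, a3) = [[2, 0], [2, 0]]
g(a1, a5) = [[2, -5], [0, 0]]
g(g(a1, a5), a2) = [[-6, -14], [0, 0]]
g(g(a4, a3), g(g(a1, a5), a2)) = [[-12, -28], [-12, -28]]
g(a6, g(g(a4, a3), g(g(a1, a5), a2))) = [[-12, -28], [12, 28]]


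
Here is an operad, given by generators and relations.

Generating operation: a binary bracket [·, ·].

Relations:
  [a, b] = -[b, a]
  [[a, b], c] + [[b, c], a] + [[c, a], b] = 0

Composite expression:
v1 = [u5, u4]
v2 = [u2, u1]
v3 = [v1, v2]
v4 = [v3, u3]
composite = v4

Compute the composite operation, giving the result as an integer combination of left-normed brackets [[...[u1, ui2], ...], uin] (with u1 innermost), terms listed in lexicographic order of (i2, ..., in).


-[[[[u1, u2], u4], u5], u3] + [[[[u1, u2], u5], u4], u3]

In the tensor algebra, words opening u1 carry the u1-anchored form.
Composite bracket: [[[u5, u4], [u2, u1]], u3]
Each bracket splits as ab - ba, giving 16 signed words (2^4 = 16).
The u1-initial words carry the normal form:
  u1u2u4u5u3 appears with sign -1, giving the term -[[[[u1, u2], u4], u5], u3]
  u1u2u5u4u3 appears with sign +1, giving the term +[[[[u1, u2], u5], u4], u3]


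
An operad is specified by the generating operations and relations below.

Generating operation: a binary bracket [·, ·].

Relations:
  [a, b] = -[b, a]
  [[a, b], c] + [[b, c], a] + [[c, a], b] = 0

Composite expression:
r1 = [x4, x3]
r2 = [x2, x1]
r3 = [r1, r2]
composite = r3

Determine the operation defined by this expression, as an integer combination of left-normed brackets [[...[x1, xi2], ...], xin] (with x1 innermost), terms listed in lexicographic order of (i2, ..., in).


-[[[x1, x2], x3], x4] + [[[x1, x2], x4], x3]

Left-normed coefficients sit on the x1-initial expansion words.
Composite bracket: [[x4, x3], [x2, x1]]
The bracket unfolds into 8 signed words via [a, b] = ab - ba (2^3 = 8).
Only words starting with x1 matter:
  x1x2x3x4 appears with sign -1, giving the term -[[[x1, x2], x3], x4]
  x1x2x4x3 appears with sign +1, giving the term +[[[x1, x2], x4], x3]


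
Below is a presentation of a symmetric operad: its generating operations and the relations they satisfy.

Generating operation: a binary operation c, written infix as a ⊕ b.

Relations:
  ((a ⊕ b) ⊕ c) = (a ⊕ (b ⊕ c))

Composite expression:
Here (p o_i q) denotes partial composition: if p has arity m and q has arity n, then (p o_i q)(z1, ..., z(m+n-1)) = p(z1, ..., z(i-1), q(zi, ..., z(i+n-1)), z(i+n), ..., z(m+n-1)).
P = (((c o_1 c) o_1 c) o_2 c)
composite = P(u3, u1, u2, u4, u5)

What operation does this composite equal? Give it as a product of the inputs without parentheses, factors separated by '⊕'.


u3 ⊕ u1 ⊕ u2 ⊕ u4 ⊕ u5

Every regrouping of c is equal, so read the u-inputs in written order.
(u1 ⊕ u2) collapses to u1 ⊕ u2
(u3 ⊕ (u1 ⊕ u2)) collapses to u3 ⊕ u1 ⊕ u2
((u3 ⊕ (u1 ⊕ u2)) ⊕ u4) collapses to u3 ⊕ u1 ⊕ u2 ⊕ u4
(((u3 ⊕ (u1 ⊕ u2)) ⊕ u4) ⊕ u5) collapses to u3 ⊕ u1 ⊕ u2 ⊕ u4 ⊕ u5


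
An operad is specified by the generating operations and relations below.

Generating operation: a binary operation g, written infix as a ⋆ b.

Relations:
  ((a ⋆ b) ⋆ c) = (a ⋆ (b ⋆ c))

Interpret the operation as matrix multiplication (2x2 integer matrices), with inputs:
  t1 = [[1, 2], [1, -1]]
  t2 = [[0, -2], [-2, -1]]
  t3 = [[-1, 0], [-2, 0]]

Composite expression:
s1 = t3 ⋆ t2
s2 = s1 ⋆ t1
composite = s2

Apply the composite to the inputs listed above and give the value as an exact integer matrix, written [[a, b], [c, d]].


(t3 ⋆ t2) = [[0, 2], [0, 4]]
((t3 ⋆ t2) ⋆ t1) = [[2, -2], [4, -4]]

[[2, -2], [4, -4]]


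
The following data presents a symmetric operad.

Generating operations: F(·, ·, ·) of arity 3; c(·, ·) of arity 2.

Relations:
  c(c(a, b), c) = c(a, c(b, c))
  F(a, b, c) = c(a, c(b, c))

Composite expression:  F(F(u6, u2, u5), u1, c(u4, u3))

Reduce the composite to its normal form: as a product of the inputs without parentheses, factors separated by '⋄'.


u6 ⋄ u2 ⋄ u5 ⋄ u1 ⋄ u4 ⋄ u3


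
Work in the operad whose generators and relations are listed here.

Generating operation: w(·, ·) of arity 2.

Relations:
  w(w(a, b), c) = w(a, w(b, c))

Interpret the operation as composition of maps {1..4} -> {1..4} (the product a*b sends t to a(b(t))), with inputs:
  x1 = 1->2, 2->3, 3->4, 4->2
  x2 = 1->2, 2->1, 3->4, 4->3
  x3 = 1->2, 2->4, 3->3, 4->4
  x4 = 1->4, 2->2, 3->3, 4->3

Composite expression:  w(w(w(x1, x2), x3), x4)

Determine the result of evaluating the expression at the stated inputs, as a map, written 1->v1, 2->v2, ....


1->4, 2->4, 3->2, 4->2

w(x1, x2) = 1->3, 2->2, 3->2, 4->4
w(w(x1, x2), x3) = 1->2, 2->4, 3->2, 4->4
w(w(w(x1, x2), x3), x4) = 1->4, 2->4, 3->2, 4->2


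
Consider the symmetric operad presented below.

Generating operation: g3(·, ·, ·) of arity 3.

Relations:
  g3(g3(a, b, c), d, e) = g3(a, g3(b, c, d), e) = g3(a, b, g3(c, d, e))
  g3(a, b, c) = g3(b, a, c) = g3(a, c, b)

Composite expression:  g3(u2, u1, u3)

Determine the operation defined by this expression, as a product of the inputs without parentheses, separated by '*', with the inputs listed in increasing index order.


u1 * u2 * u3

Key point: g3 commutes, so take the u-inputs in any fixed order.
g3(u2, u1, u3) flattens to u2 * u1 * u3
commutativity sorts the factors: u1 * u2 * u3


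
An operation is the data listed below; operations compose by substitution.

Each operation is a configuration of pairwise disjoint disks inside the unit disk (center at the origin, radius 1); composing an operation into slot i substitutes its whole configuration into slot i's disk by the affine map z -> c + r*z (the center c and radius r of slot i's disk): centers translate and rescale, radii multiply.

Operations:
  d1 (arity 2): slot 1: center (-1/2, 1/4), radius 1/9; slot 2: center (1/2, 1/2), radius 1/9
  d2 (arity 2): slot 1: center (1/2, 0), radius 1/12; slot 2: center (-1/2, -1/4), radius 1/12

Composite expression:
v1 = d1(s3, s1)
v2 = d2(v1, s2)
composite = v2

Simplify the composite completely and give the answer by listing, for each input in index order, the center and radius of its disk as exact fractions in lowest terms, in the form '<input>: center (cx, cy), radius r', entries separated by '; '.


s1: center (13/24, 1/24), radius 1/108; s2: center (-1/2, -1/4), radius 1/12; s3: center (11/24, 1/48), radius 1/108


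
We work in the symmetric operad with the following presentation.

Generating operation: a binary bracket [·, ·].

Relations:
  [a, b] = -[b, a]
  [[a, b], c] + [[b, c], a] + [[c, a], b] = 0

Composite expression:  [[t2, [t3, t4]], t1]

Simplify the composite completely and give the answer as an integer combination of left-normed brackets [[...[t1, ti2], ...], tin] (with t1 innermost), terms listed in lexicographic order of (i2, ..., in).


-[[[t1, t2], t3], t4] + [[[t1, t2], t4], t3] + [[[t1, t3], t4], t2] - [[[t1, t4], t3], t2]

Skip Jacobi rewriting: expand, keep t1-initial words, read off terms.
Composite bracket: [[t2, [t3, t4]], t1]
Under [a, b] = ab - ba we get 8 signed associative words (2^3 = 8).
Only words starting with t1 matter:
  the word t1t2t3t4 carries sign -1 and contributes -[[[t1, t2], t3], t4]
  the word t1t2t4t3 carries sign +1 and contributes +[[[t1, t2], t4], t3]
  the word t1t3t4t2 carries sign +1 and contributes +[[[t1, t3], t4], t2]
  the word t1t4t3t2 carries sign -1 and contributes -[[[t1, t4], t3], t2]


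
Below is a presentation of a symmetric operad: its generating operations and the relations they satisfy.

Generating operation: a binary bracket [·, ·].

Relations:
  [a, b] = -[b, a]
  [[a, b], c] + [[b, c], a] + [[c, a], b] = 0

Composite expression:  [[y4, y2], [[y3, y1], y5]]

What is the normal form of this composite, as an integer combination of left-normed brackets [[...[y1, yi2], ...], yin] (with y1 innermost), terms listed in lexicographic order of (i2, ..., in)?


Expand each bracket as ab - ba; the y1-initial words give the coefficients.
Composite bracket: [[y4, y2], [[y3, y1], y5]]
Under [a, b] = ab - ba we get 16 signed associative words (2^4 = 16).
The y1-initial words carry the normal form:
  from y1y3y5y2y4, sign -1: term -[[[[y1, y3], y5], y2], y4]
  from y1y3y5y4y2, sign +1: term +[[[[y1, y3], y5], y4], y2]

-[[[[y1, y3], y5], y2], y4] + [[[[y1, y3], y5], y4], y2]


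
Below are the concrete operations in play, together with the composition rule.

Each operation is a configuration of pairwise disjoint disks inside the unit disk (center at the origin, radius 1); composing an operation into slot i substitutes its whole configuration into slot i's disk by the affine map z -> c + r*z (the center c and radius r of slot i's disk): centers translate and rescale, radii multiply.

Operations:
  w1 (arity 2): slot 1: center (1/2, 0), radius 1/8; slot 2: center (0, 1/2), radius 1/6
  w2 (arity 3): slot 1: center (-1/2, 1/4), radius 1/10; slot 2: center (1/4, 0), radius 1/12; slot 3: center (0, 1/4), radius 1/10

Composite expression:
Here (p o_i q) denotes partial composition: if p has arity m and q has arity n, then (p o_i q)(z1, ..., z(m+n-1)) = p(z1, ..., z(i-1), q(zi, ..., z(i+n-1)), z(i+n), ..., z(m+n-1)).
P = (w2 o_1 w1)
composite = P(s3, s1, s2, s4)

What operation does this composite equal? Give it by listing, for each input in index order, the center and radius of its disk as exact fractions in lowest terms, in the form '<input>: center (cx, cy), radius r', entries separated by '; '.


s1: center (-1/2, 3/10), radius 1/60; s2: center (1/4, 0), radius 1/12; s3: center (-9/20, 1/4), radius 1/80; s4: center (0, 1/4), radius 1/10

Nesting under w2 composes maps z -> c + r*z down each s-path.
for s3, the 2-step affine chain lands on center (-9/20, 1/4), radius 1/80
for s1, the 2-step affine chain lands on center (-1/2, 3/10), radius 1/60
for s2, the 1-step affine chain lands on center (1/4, 0), radius 1/12
for s4, the 1-step affine chain lands on center (0, 1/4), radius 1/10


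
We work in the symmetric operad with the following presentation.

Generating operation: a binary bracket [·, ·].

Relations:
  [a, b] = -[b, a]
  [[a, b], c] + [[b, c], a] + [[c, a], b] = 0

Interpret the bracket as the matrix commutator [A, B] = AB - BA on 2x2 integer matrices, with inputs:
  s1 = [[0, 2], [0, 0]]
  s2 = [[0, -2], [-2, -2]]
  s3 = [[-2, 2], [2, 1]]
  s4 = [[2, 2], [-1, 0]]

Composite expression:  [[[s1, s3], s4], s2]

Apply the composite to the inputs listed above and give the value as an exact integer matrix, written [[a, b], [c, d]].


[s1, s3] = [[4, 6], [0, -4]]
[[s1, s3], s4] = [[-6, 4], [8, 6]]
[[[s1, s3], s4], s2] = [[8, 16], [-8, -8]]

[[8, 16], [-8, -8]]


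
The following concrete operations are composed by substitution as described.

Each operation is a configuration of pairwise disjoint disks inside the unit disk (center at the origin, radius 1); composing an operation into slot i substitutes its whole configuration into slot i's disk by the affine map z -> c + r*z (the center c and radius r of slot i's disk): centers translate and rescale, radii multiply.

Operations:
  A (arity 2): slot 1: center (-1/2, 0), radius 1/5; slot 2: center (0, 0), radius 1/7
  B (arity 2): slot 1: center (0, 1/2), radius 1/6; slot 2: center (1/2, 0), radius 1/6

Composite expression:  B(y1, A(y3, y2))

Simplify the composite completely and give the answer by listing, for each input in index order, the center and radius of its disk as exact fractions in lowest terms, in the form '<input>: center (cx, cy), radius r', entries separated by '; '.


Each y-disk chains the slot maps above it in B; radii multiply.
y1: after 1 affine step, its disk has center (0, 1/2), radius 1/6
y3: after 2 affine steps, its disk has center (5/12, 0), radius 1/30
y2: after 2 affine steps, its disk has center (1/2, 0), radius 1/42

y1: center (0, 1/2), radius 1/6; y2: center (1/2, 0), radius 1/42; y3: center (5/12, 0), radius 1/30


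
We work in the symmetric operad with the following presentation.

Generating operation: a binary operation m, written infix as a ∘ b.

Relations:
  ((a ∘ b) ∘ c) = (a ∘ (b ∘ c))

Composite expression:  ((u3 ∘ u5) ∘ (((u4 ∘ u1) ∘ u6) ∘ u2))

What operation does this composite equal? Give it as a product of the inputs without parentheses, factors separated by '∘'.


u3 ∘ u5 ∘ u4 ∘ u1 ∘ u6 ∘ u2

Key point: m is associative — brackets drop, the u-order remains.
(u3 ∘ u5) reduces to u3 ∘ u5
(u4 ∘ u1) reduces to u4 ∘ u1
((u4 ∘ u1) ∘ u6) reduces to u4 ∘ u1 ∘ u6
(((u4 ∘ u1) ∘ u6) ∘ u2) reduces to u4 ∘ u1 ∘ u6 ∘ u2
((u3 ∘ u5) ∘ (((u4 ∘ u1) ∘ u6) ∘ u2)) reduces to u3 ∘ u5 ∘ u4 ∘ u1 ∘ u6 ∘ u2


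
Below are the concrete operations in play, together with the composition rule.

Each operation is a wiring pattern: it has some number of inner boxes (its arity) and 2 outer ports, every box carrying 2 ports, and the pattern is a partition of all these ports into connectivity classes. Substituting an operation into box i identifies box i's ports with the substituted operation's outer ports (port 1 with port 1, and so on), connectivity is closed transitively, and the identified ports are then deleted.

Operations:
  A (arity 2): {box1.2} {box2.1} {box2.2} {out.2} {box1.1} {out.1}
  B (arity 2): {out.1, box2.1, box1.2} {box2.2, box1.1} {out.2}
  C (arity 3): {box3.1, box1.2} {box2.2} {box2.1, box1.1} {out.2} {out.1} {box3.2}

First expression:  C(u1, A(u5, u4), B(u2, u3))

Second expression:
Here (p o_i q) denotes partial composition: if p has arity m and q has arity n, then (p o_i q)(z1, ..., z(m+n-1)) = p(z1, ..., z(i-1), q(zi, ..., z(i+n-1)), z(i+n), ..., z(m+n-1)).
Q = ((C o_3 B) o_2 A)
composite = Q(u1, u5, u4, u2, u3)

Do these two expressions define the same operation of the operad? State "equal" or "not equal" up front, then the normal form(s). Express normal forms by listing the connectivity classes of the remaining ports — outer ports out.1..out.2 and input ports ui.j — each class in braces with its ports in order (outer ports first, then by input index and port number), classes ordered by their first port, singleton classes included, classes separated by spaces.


equal: each reduces to {out.1} {out.2} {u1.1} {u1.2, u2.2, u3.1} {u2.1, u3.2} {u4.1} {u4.2} {u5.1} {u5.2}

Reducing the first expression gives {out.1} {out.2} {u1.1} {u1.2, u2.2, u3.1} {u2.1, u3.2} {u4.1} {u4.2} {u5.1} {u5.2}
Reducing the second expression gives {out.1} {out.2} {u1.1} {u1.2, u2.2, u3.1} {u2.1, u3.2} {u4.1} {u4.2} {u5.1} {u5.2}
Same normal form: equal.


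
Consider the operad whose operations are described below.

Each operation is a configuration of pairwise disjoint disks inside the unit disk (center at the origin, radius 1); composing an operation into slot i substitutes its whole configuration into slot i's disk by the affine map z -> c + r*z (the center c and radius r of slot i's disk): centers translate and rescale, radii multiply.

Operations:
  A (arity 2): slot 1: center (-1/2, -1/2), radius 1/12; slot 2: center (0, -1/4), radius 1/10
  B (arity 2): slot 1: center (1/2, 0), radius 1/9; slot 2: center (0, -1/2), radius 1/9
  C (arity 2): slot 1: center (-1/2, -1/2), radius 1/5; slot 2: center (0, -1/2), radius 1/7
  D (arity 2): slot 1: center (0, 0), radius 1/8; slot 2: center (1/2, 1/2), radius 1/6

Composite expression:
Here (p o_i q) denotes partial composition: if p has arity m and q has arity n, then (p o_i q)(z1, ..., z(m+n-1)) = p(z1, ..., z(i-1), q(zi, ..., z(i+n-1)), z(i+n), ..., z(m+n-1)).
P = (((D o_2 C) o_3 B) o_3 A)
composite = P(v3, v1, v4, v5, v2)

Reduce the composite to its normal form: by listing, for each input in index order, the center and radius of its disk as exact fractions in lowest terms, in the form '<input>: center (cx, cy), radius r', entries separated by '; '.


v1: center (5/12, 5/12), radius 1/30; v2: center (1/2, 17/42), radius 1/378; v3: center (0, 0), radius 1/8; v4: center (193/378, 157/378), radius 1/4536; v5: center (43/84, 629/1512), radius 1/3780


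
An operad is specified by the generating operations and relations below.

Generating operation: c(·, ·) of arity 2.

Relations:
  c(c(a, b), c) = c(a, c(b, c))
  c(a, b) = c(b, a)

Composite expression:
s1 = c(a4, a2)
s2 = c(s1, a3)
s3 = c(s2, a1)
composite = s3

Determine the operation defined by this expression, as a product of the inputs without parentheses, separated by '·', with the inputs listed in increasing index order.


a1 · a2 · a3 · a4


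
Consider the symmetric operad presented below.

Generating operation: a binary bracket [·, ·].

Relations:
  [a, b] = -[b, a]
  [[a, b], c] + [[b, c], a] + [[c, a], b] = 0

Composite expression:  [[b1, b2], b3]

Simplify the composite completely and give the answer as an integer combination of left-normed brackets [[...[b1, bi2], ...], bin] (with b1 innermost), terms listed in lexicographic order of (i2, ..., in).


[[b1, b2], b3]

Expand each bracket as ab - ba; the b1-initial words give the coefficients.
Composite bracket: [[b1, b2], b3]
Applying ab - ba throughout gives 4 signed words (2^2 = 4).
Keep just the words that open with b1:
  the word b1b2b3 carries sign +1 and contributes +[[b1, b2], b3]


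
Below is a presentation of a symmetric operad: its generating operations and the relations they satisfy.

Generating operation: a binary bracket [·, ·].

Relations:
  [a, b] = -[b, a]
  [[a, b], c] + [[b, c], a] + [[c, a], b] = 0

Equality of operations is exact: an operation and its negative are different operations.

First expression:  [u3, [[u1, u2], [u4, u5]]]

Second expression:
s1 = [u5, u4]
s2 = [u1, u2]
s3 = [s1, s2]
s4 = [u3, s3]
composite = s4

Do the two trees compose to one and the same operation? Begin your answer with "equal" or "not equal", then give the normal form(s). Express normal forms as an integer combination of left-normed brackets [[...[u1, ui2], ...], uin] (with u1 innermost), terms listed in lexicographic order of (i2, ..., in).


The first expression reduces to -[[[[u1, u2], u4], u5], u3] + [[[[u1, u2], u5], u4], u3]
The second expression reduces to -[[[[u1, u2], u4], u5], u3] + [[[[u1, u2], u5], u4], u3]
One common form — equal.

equal; both compose to -[[[[u1, u2], u4], u5], u3] + [[[[u1, u2], u5], u4], u3]


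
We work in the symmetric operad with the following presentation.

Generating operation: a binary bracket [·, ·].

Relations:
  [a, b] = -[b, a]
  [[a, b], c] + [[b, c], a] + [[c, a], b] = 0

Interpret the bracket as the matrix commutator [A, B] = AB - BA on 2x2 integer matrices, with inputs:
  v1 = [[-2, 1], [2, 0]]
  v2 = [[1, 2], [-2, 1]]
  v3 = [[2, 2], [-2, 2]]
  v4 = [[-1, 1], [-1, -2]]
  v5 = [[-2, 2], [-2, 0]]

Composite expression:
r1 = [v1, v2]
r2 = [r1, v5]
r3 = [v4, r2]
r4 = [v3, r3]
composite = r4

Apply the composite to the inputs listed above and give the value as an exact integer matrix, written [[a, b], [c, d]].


[v1, v2] = [[-6, -4], [-4, 6]]
[[v1, v2], v5] = [[16, -32], [-16, -16]]
[v4, [[v1, v2], v5]] = [[-48, -64], [-16, 48]]
[v3, [v4, [[v1, v2], v5]]] = [[-160, 192], [192, 160]]

[[-160, 192], [192, 160]]


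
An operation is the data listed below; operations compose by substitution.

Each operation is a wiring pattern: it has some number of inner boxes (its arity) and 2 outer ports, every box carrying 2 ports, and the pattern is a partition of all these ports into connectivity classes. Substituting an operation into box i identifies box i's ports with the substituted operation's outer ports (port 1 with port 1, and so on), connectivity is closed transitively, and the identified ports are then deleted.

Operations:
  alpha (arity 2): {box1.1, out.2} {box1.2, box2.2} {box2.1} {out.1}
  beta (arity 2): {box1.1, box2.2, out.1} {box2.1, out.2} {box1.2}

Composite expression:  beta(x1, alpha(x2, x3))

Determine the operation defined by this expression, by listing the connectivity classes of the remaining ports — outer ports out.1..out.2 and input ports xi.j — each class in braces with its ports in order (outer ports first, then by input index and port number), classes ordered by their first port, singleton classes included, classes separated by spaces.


{out.1, x1.1, x2.1} {out.2} {x1.2} {x2.2, x3.2} {x3.1}

Connectivity passes through glued beta-boundaries; trace each wire chain.
the subtree at alpha composes to {out.1} {out.2, x2.1} {x2.2, x3.2} {x3.1} on (x2, x3); out.j = own outer ports
the subtree at beta composes to {out.1, x1.1, x2.1} {out.2} {x1.2} {x2.2, x3.2} {x3.1} on (x1, x2, x3); out.j = own outer ports


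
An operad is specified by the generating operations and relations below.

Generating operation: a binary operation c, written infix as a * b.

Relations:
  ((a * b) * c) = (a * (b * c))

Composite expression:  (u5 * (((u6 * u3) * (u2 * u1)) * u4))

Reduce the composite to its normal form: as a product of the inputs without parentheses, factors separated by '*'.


u5 * u6 * u3 * u2 * u1 * u4

Under associativity of c, the answer is the u's in reading order.
(u6 * u3) flattens to u6 * u3
(u2 * u1) flattens to u2 * u1
((u6 * u3) * (u2 * u1)) flattens to u6 * u3 * u2 * u1
(((u6 * u3) * (u2 * u1)) * u4) flattens to u6 * u3 * u2 * u1 * u4
(u5 * (((u6 * u3) * (u2 * u1)) * u4)) flattens to u5 * u6 * u3 * u2 * u1 * u4


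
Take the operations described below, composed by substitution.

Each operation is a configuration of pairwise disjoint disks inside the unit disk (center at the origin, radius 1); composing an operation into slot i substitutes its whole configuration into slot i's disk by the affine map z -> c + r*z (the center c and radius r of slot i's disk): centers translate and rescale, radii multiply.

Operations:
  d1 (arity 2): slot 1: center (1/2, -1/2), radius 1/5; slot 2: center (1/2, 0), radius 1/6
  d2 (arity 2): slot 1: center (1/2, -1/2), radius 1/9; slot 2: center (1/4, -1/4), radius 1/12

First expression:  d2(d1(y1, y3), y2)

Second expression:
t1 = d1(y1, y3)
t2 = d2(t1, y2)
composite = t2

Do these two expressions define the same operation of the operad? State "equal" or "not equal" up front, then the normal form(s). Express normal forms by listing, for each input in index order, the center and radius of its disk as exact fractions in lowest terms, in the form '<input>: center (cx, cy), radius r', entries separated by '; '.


equal; the common form is y1: center (5/9, -5/9), radius 1/45; y2: center (1/4, -1/4), radius 1/12; y3: center (5/9, -1/2), radius 1/54

The first expression reduces to y1: center (5/9, -5/9), radius 1/45; y2: center (1/4, -1/4), radius 1/12; y3: center (5/9, -1/2), radius 1/54
The second expression reduces to y1: center (5/9, -5/9), radius 1/45; y2: center (1/4, -1/4), radius 1/12; y3: center (5/9, -1/2), radius 1/54
Both agree, so they are equal.


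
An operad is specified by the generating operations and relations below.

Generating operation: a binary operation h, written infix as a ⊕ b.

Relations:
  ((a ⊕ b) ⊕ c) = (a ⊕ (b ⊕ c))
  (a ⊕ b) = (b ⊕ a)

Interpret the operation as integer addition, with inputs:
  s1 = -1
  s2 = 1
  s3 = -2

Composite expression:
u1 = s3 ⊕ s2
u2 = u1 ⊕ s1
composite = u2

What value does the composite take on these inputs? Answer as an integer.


-2

(s3 ⊕ s2) = -1
((s3 ⊕ s2) ⊕ s1) = -2


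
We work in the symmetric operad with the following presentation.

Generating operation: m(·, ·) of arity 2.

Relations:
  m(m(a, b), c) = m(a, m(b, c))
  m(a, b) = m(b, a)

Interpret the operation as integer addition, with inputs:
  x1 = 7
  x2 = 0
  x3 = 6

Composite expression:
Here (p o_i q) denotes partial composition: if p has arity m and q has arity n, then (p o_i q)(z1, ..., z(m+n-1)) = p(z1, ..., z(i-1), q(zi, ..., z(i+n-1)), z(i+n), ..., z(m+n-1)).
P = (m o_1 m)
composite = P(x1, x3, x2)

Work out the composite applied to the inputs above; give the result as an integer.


13

m(x1, x3) = 13
m(m(x1, x3), x2) = 13


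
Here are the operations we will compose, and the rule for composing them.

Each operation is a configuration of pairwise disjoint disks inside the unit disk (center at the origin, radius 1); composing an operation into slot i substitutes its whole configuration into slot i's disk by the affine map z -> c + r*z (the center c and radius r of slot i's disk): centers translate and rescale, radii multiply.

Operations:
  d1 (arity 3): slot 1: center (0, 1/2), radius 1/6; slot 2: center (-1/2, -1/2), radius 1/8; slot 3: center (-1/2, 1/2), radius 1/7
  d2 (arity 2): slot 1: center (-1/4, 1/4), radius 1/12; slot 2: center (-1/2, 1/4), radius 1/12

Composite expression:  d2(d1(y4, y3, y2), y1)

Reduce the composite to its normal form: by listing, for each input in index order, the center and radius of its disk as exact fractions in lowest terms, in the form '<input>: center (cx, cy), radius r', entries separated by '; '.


y1: center (-1/2, 1/4), radius 1/12; y2: center (-7/24, 7/24), radius 1/84; y3: center (-7/24, 5/24), radius 1/96; y4: center (-1/4, 7/24), radius 1/72

Nesting under d2 composes maps z -> c + r*z down each y-path.
y4 passes through 2 substitutions, ending at center (-1/4, 7/24), radius 1/72
y3 passes through 2 substitutions, ending at center (-7/24, 5/24), radius 1/96
y2 passes through 2 substitutions, ending at center (-7/24, 7/24), radius 1/84
y1 passes through 1 substitution, ending at center (-1/2, 1/4), radius 1/12


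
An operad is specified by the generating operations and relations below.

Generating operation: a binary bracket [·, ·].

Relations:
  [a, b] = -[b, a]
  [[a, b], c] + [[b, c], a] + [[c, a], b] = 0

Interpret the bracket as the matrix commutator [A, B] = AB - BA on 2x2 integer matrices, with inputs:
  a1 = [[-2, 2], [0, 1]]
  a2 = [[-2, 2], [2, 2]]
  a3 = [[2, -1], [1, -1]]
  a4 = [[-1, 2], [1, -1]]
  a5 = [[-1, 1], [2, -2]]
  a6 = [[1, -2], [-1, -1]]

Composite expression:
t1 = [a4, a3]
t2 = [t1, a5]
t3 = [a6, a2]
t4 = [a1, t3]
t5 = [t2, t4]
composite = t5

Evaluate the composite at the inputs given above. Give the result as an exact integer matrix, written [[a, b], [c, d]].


[[180, -600], [0, -180]]

[a4, a3] = [[3, -6], [3, -3]]
[[a4, a3], a5] = [[-15, 12], [-9, 15]]
[a6, a2] = [[-2, -4], [0, 2]]
[a1, [a6, a2]] = [[0, 20], [0, 0]]
[[[a4, a3], a5], [a1, [a6, a2]]] = [[180, -600], [0, -180]]


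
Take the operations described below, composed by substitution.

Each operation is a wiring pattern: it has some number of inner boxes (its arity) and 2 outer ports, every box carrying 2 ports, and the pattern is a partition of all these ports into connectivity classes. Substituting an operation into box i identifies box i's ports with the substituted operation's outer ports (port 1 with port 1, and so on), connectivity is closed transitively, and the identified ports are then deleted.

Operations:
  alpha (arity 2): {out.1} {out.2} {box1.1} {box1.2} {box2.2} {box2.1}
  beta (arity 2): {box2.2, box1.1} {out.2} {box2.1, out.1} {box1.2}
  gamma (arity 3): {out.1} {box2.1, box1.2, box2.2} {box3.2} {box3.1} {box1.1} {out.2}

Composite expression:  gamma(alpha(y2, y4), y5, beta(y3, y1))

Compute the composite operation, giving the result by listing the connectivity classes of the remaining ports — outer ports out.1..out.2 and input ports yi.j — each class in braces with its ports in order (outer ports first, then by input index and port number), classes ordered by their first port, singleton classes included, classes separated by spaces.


After gluing at gamma, chains via deleted ports link the y-ports.
composing alpha on (y2, y4), with out.j its own outer ports: {out.1} {out.2} {y2.1} {y2.2} {y4.1} {y4.2}
composing beta on (y3, y1), with out.j its own outer ports: {out.1, y1.1} {out.2} {y1.2, y3.1} {y3.2}
composing gamma on (y2, y4, y5, y3, y1), with out.j its own outer ports: {out.1} {out.2} {y1.1} {y1.2, y3.1} {y2.1} {y2.2} {y3.2} {y4.1} {y4.2} {y5.1, y5.2}

{out.1} {out.2} {y1.1} {y1.2, y3.1} {y2.1} {y2.2} {y3.2} {y4.1} {y4.2} {y5.1, y5.2}


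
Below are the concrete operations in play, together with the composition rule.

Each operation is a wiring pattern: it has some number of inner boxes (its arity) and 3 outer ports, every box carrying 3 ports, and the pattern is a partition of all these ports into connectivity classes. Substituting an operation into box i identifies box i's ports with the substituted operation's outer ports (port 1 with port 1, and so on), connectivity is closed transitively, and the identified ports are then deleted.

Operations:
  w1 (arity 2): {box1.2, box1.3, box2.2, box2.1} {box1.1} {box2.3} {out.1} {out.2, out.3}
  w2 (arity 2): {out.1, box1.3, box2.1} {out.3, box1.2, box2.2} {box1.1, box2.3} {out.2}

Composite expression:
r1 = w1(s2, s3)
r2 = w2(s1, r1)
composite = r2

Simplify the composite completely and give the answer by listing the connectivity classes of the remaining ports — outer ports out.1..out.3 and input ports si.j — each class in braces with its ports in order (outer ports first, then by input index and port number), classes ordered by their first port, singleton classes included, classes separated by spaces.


{out.1, s1.3} {out.2} {out.3, s1.1, s1.2} {s2.1} {s2.2, s2.3, s3.1, s3.2} {s3.3}

Reachability decides: close wires over w2-identified ports.
after w1, the pattern on (s2, s3) reads {out.1} {out.2, out.3} {s2.1} {s2.2, s2.3, s3.1, s3.2} {s3.3} (out.j = its outer ports)
after w2, the pattern on (s1, s2, s3) reads {out.1, s1.3} {out.2} {out.3, s1.1, s1.2} {s2.1} {s2.2, s2.3, s3.1, s3.2} {s3.3} (out.j = its outer ports)


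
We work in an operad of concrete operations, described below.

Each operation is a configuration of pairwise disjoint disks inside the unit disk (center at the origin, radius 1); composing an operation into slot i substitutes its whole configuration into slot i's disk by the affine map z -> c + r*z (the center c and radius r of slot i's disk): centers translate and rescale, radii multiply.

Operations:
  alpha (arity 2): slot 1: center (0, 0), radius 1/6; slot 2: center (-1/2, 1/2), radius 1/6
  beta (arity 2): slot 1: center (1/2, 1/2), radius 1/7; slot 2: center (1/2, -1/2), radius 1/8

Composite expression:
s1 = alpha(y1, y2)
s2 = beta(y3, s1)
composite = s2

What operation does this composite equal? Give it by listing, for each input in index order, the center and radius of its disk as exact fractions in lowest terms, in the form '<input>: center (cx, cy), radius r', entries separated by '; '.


Follow each y-input down from beta: c' goes to c + r*c', radius to r*r'.
tracing y3 down its 1-map path: center (1/2, 1/2), radius 1/7
tracing y1 down its 2-map path: center (1/2, -1/2), radius 1/48
tracing y2 down its 2-map path: center (7/16, -7/16), radius 1/48

y1: center (1/2, -1/2), radius 1/48; y2: center (7/16, -7/16), radius 1/48; y3: center (1/2, 1/2), radius 1/7


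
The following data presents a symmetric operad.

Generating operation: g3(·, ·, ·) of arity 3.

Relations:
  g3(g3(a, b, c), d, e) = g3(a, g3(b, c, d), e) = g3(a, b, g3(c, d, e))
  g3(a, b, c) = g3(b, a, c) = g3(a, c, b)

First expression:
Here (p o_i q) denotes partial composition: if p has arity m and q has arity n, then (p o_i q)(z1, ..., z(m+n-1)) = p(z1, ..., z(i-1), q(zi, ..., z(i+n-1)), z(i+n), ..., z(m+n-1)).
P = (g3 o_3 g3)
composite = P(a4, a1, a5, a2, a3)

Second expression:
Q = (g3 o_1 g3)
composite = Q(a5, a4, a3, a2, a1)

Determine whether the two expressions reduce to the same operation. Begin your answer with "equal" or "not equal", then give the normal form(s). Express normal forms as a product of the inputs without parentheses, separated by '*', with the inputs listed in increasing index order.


equal; both compose to a1 * a2 * a3 * a4 * a5


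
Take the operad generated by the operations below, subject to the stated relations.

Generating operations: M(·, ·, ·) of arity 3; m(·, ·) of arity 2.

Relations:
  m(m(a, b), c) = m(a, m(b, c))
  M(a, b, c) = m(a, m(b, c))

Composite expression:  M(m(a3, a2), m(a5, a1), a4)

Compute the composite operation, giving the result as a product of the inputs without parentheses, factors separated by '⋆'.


a3 ⋆ a2 ⋆ a5 ⋆ a1 ⋆ a4


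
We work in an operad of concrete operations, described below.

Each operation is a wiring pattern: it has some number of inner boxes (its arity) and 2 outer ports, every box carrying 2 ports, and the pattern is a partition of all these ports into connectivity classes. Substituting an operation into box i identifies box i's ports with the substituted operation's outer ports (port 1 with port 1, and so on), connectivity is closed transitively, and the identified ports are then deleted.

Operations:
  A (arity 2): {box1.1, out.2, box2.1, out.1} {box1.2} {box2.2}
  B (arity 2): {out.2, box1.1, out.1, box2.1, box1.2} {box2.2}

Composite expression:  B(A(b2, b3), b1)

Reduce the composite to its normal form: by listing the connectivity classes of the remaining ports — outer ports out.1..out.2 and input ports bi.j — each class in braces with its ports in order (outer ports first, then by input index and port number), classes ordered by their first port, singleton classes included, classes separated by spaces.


{out.1, out.2, b1.1, b2.1, b3.1} {b1.2} {b2.2} {b3.2}

Substituting into B glues patterns; closure does the rest.
composing A on (b2, b3), with out.j its own outer ports: {out.1, out.2, b2.1, b3.1} {b2.2} {b3.2}
composing B on (b2, b3, b1), with out.j its own outer ports: {out.1, out.2, b1.1, b2.1, b3.1} {b1.2} {b2.2} {b3.2}


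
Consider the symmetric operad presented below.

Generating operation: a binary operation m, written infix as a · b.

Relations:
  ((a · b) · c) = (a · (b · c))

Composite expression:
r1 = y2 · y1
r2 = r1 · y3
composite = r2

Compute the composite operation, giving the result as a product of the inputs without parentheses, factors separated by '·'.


y2 · y1 · y3


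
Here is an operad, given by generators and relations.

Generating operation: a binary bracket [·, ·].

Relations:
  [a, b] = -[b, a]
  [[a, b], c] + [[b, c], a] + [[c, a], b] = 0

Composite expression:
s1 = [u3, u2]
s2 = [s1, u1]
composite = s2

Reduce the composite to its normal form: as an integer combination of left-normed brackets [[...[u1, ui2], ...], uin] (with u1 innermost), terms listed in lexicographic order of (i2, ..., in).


[[u1, u2], u3] - [[u1, u3], u2]

A multilinear Lie element is pinned by u1-initial words (u1 innermost).
Composite bracket: [[u3, u2], u1]
Applying ab - ba throughout gives 4 signed words (2^2 = 4).
Words beginning with u1 determine it all:
  u1u2u3 (sign +1) contributes +[[u1, u2], u3]
  u1u3u2 (sign -1) contributes -[[u1, u3], u2]


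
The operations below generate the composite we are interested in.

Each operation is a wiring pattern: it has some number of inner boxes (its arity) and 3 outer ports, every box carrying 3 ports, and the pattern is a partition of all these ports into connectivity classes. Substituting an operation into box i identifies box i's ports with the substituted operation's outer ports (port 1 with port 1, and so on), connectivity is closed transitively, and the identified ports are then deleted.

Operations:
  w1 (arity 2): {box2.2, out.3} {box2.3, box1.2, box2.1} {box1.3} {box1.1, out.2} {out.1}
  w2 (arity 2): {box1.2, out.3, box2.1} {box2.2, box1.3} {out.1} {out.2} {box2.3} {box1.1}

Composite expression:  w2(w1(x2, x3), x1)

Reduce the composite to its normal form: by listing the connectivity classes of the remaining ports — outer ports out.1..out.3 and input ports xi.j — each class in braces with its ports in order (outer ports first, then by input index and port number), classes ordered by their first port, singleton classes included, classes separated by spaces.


{out.1} {out.2} {out.3, x1.1, x2.1} {x1.2, x3.2} {x1.3} {x2.2, x3.1, x3.3} {x2.3}

Two ports join when wires chain via w2-identified ports.
through w1, on inputs (x2, x3): {out.1} {out.2, x2.1} {out.3, x3.2} {x2.2, x3.1, x3.3} {x2.3} (out.j = stage outer ports)
through w2, on inputs (x2, x3, x1): {out.1} {out.2} {out.3, x1.1, x2.1} {x1.2, x3.2} {x1.3} {x2.2, x3.1, x3.3} {x2.3} (out.j = stage outer ports)
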